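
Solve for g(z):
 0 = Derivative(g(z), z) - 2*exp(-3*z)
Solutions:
 g(z) = C1 - 2*exp(-3*z)/3


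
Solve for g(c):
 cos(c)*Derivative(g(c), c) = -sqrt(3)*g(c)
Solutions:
 g(c) = C1*(sin(c) - 1)^(sqrt(3)/2)/(sin(c) + 1)^(sqrt(3)/2)


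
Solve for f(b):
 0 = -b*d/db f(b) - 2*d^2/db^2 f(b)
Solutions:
 f(b) = C1 + C2*erf(b/2)


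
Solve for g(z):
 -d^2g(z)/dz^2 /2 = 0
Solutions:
 g(z) = C1 + C2*z


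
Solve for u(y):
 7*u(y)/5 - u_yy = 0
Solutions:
 u(y) = C1*exp(-sqrt(35)*y/5) + C2*exp(sqrt(35)*y/5)


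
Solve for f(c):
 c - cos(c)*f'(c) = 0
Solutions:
 f(c) = C1 + Integral(c/cos(c), c)


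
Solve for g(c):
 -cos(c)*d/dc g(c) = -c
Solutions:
 g(c) = C1 + Integral(c/cos(c), c)


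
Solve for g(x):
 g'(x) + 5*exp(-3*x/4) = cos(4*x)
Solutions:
 g(x) = C1 + sin(4*x)/4 + 20*exp(-3*x/4)/3


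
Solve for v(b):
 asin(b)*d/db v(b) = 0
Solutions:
 v(b) = C1


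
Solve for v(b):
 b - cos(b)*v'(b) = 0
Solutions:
 v(b) = C1 + Integral(b/cos(b), b)


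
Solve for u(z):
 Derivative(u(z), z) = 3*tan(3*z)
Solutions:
 u(z) = C1 - log(cos(3*z))


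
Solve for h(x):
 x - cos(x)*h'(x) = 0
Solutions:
 h(x) = C1 + Integral(x/cos(x), x)


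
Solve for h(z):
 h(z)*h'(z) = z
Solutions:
 h(z) = -sqrt(C1 + z^2)
 h(z) = sqrt(C1 + z^2)


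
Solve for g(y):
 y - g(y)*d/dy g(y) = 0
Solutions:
 g(y) = -sqrt(C1 + y^2)
 g(y) = sqrt(C1 + y^2)


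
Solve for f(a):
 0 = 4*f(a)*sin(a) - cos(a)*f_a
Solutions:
 f(a) = C1/cos(a)^4


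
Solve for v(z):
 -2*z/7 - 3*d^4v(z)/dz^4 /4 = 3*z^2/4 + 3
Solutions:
 v(z) = C1 + C2*z + C3*z^2 + C4*z^3 - z^6/360 - z^5/315 - z^4/6


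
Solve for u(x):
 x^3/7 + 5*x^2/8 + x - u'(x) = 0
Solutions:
 u(x) = C1 + x^4/28 + 5*x^3/24 + x^2/2


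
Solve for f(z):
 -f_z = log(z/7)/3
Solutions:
 f(z) = C1 - z*log(z)/3 + z/3 + z*log(7)/3


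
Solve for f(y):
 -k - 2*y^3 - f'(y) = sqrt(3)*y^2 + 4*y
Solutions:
 f(y) = C1 - k*y - y^4/2 - sqrt(3)*y^3/3 - 2*y^2


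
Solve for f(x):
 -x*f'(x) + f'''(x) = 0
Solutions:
 f(x) = C1 + Integral(C2*airyai(x) + C3*airybi(x), x)


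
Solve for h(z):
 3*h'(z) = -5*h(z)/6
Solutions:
 h(z) = C1*exp(-5*z/18)


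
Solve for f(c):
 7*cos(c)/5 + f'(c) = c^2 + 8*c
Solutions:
 f(c) = C1 + c^3/3 + 4*c^2 - 7*sin(c)/5


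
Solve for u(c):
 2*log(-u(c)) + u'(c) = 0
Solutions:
 -li(-u(c)) = C1 - 2*c


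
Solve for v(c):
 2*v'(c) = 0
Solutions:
 v(c) = C1


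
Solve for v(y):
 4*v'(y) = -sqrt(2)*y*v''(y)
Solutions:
 v(y) = C1 + C2*y^(1 - 2*sqrt(2))


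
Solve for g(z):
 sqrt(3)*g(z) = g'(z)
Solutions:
 g(z) = C1*exp(sqrt(3)*z)


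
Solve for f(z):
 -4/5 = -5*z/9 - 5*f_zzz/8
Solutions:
 f(z) = C1 + C2*z + C3*z^2 - z^4/27 + 16*z^3/75


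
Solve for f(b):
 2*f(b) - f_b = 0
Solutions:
 f(b) = C1*exp(2*b)


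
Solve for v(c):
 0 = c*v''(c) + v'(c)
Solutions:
 v(c) = C1 + C2*log(c)


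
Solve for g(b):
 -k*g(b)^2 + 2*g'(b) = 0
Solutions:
 g(b) = -2/(C1 + b*k)


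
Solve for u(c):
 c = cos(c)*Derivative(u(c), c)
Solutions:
 u(c) = C1 + Integral(c/cos(c), c)


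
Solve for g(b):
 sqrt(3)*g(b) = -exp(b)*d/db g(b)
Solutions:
 g(b) = C1*exp(sqrt(3)*exp(-b))


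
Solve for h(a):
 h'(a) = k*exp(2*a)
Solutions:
 h(a) = C1 + k*exp(2*a)/2


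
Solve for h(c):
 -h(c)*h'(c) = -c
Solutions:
 h(c) = -sqrt(C1 + c^2)
 h(c) = sqrt(C1 + c^2)


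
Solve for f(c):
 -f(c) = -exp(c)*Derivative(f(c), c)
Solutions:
 f(c) = C1*exp(-exp(-c))


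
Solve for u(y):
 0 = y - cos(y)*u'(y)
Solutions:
 u(y) = C1 + Integral(y/cos(y), y)


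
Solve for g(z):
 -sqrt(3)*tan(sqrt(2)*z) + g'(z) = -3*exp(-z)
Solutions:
 g(z) = C1 + sqrt(6)*log(tan(sqrt(2)*z)^2 + 1)/4 + 3*exp(-z)


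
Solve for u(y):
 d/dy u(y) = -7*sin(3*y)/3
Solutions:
 u(y) = C1 + 7*cos(3*y)/9


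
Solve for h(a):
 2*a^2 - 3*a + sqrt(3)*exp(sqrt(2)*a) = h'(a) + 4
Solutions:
 h(a) = C1 + 2*a^3/3 - 3*a^2/2 - 4*a + sqrt(6)*exp(sqrt(2)*a)/2


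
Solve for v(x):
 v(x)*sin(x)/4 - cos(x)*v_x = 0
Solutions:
 v(x) = C1/cos(x)^(1/4)


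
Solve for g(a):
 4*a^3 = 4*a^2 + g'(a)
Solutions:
 g(a) = C1 + a^4 - 4*a^3/3


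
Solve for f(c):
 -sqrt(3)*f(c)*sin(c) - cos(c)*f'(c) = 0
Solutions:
 f(c) = C1*cos(c)^(sqrt(3))


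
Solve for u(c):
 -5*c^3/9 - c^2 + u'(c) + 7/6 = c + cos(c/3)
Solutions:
 u(c) = C1 + 5*c^4/36 + c^3/3 + c^2/2 - 7*c/6 + 3*sin(c/3)


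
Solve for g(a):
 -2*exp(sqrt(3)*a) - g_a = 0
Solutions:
 g(a) = C1 - 2*sqrt(3)*exp(sqrt(3)*a)/3


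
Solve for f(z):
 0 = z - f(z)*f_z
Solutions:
 f(z) = -sqrt(C1 + z^2)
 f(z) = sqrt(C1 + z^2)


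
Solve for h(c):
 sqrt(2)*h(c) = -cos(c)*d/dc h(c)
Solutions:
 h(c) = C1*(sin(c) - 1)^(sqrt(2)/2)/(sin(c) + 1)^(sqrt(2)/2)


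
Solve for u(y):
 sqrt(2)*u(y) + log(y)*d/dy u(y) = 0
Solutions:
 u(y) = C1*exp(-sqrt(2)*li(y))


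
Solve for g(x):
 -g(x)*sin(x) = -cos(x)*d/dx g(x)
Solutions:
 g(x) = C1/cos(x)


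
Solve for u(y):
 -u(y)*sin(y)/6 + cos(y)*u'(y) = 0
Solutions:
 u(y) = C1/cos(y)^(1/6)


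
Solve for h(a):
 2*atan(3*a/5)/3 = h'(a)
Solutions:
 h(a) = C1 + 2*a*atan(3*a/5)/3 - 5*log(9*a^2 + 25)/9


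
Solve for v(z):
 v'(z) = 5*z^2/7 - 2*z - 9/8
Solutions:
 v(z) = C1 + 5*z^3/21 - z^2 - 9*z/8


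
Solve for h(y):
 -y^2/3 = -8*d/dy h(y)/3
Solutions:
 h(y) = C1 + y^3/24


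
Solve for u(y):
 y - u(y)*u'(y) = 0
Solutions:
 u(y) = -sqrt(C1 + y^2)
 u(y) = sqrt(C1 + y^2)


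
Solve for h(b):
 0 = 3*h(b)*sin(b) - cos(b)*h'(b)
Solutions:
 h(b) = C1/cos(b)^3


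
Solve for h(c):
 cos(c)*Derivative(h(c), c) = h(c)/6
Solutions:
 h(c) = C1*(sin(c) + 1)^(1/12)/(sin(c) - 1)^(1/12)


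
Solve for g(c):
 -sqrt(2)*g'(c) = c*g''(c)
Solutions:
 g(c) = C1 + C2*c^(1 - sqrt(2))


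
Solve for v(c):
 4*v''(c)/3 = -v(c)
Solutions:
 v(c) = C1*sin(sqrt(3)*c/2) + C2*cos(sqrt(3)*c/2)


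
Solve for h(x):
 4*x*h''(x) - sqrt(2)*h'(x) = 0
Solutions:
 h(x) = C1 + C2*x^(sqrt(2)/4 + 1)


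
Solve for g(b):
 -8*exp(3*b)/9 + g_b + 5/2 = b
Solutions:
 g(b) = C1 + b^2/2 - 5*b/2 + 8*exp(3*b)/27


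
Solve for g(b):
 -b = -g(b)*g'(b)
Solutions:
 g(b) = -sqrt(C1 + b^2)
 g(b) = sqrt(C1 + b^2)


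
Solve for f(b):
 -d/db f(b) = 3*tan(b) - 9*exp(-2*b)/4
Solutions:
 f(b) = C1 - 3*log(tan(b)^2 + 1)/2 - 9*exp(-2*b)/8


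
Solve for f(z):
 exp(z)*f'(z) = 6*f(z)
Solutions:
 f(z) = C1*exp(-6*exp(-z))


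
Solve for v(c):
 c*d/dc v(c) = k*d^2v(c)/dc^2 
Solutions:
 v(c) = C1 + C2*erf(sqrt(2)*c*sqrt(-1/k)/2)/sqrt(-1/k)


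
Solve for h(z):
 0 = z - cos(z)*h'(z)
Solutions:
 h(z) = C1 + Integral(z/cos(z), z)


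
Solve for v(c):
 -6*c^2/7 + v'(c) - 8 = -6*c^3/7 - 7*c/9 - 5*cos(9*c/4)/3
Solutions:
 v(c) = C1 - 3*c^4/14 + 2*c^3/7 - 7*c^2/18 + 8*c - 20*sin(9*c/4)/27


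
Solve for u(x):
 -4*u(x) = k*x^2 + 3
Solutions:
 u(x) = -k*x^2/4 - 3/4


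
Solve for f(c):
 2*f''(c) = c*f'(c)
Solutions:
 f(c) = C1 + C2*erfi(c/2)


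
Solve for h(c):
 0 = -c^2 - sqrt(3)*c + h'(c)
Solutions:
 h(c) = C1 + c^3/3 + sqrt(3)*c^2/2


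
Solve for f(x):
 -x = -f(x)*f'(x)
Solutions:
 f(x) = -sqrt(C1 + x^2)
 f(x) = sqrt(C1 + x^2)


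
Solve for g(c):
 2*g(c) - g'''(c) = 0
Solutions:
 g(c) = C3*exp(2^(1/3)*c) + (C1*sin(2^(1/3)*sqrt(3)*c/2) + C2*cos(2^(1/3)*sqrt(3)*c/2))*exp(-2^(1/3)*c/2)


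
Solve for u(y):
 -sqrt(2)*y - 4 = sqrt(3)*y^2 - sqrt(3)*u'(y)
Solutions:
 u(y) = C1 + y^3/3 + sqrt(6)*y^2/6 + 4*sqrt(3)*y/3


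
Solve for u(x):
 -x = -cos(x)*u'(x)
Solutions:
 u(x) = C1 + Integral(x/cos(x), x)


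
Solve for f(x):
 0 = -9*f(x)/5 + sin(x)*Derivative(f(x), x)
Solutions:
 f(x) = C1*(cos(x) - 1)^(9/10)/(cos(x) + 1)^(9/10)


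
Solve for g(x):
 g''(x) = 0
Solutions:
 g(x) = C1 + C2*x


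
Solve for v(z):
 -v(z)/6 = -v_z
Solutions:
 v(z) = C1*exp(z/6)


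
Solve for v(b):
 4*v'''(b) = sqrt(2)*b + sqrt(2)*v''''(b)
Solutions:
 v(b) = C1 + C2*b + C3*b^2 + C4*exp(2*sqrt(2)*b) + sqrt(2)*b^4/96 + b^3/48


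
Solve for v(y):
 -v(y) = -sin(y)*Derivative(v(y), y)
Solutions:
 v(y) = C1*sqrt(cos(y) - 1)/sqrt(cos(y) + 1)


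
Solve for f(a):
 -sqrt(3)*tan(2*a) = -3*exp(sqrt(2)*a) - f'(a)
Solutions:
 f(a) = C1 - 3*sqrt(2)*exp(sqrt(2)*a)/2 - sqrt(3)*log(cos(2*a))/2


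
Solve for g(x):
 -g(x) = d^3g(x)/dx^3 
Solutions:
 g(x) = C3*exp(-x) + (C1*sin(sqrt(3)*x/2) + C2*cos(sqrt(3)*x/2))*exp(x/2)


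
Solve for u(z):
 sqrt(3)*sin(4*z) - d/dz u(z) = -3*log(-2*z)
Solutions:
 u(z) = C1 + 3*z*log(-z) - 3*z + 3*z*log(2) - sqrt(3)*cos(4*z)/4


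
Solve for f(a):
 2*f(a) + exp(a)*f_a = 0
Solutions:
 f(a) = C1*exp(2*exp(-a))


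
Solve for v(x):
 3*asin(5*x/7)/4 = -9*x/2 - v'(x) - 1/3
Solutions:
 v(x) = C1 - 9*x^2/4 - 3*x*asin(5*x/7)/4 - x/3 - 3*sqrt(49 - 25*x^2)/20


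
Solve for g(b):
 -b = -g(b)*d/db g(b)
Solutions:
 g(b) = -sqrt(C1 + b^2)
 g(b) = sqrt(C1 + b^2)


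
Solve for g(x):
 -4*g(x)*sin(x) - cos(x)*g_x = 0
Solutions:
 g(x) = C1*cos(x)^4


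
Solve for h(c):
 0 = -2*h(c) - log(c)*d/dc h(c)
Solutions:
 h(c) = C1*exp(-2*li(c))


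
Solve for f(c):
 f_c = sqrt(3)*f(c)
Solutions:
 f(c) = C1*exp(sqrt(3)*c)


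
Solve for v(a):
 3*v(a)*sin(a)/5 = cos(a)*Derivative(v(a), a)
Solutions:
 v(a) = C1/cos(a)^(3/5)


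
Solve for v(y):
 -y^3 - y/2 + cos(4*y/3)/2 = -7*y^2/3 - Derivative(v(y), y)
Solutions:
 v(y) = C1 + y^4/4 - 7*y^3/9 + y^2/4 - 3*sin(4*y/3)/8


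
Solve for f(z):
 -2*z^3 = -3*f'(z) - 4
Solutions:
 f(z) = C1 + z^4/6 - 4*z/3


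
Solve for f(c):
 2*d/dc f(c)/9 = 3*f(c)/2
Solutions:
 f(c) = C1*exp(27*c/4)


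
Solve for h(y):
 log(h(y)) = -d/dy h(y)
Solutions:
 li(h(y)) = C1 - y


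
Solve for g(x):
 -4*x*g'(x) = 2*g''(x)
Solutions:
 g(x) = C1 + C2*erf(x)


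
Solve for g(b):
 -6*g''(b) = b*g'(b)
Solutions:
 g(b) = C1 + C2*erf(sqrt(3)*b/6)


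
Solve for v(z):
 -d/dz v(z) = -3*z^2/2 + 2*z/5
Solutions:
 v(z) = C1 + z^3/2 - z^2/5


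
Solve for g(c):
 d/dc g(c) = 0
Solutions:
 g(c) = C1


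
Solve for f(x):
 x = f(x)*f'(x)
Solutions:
 f(x) = -sqrt(C1 + x^2)
 f(x) = sqrt(C1 + x^2)


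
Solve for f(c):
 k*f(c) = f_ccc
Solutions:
 f(c) = C1*exp(c*k^(1/3)) + C2*exp(c*k^(1/3)*(-1 + sqrt(3)*I)/2) + C3*exp(-c*k^(1/3)*(1 + sqrt(3)*I)/2)


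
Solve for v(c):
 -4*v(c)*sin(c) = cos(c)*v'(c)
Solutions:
 v(c) = C1*cos(c)^4


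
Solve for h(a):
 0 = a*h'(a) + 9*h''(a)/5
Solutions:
 h(a) = C1 + C2*erf(sqrt(10)*a/6)


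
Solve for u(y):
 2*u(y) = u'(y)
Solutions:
 u(y) = C1*exp(2*y)


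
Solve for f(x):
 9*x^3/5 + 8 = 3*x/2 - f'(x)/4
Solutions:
 f(x) = C1 - 9*x^4/5 + 3*x^2 - 32*x


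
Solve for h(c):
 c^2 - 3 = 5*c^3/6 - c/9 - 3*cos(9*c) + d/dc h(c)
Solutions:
 h(c) = C1 - 5*c^4/24 + c^3/3 + c^2/18 - 3*c + sin(9*c)/3


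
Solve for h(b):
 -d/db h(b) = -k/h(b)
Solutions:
 h(b) = -sqrt(C1 + 2*b*k)
 h(b) = sqrt(C1 + 2*b*k)


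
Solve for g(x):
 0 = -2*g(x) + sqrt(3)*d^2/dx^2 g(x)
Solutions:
 g(x) = C1*exp(-sqrt(2)*3^(3/4)*x/3) + C2*exp(sqrt(2)*3^(3/4)*x/3)


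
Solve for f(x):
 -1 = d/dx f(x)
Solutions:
 f(x) = C1 - x


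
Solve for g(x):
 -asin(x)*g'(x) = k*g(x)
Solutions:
 g(x) = C1*exp(-k*Integral(1/asin(x), x))


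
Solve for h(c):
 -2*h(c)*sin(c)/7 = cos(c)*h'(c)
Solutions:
 h(c) = C1*cos(c)^(2/7)


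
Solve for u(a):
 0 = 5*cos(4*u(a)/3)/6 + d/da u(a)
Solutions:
 5*a/6 - 3*log(sin(4*u(a)/3) - 1)/8 + 3*log(sin(4*u(a)/3) + 1)/8 = C1


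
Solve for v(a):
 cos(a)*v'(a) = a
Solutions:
 v(a) = C1 + Integral(a/cos(a), a)


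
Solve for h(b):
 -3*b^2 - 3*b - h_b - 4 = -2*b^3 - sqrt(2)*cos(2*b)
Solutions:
 h(b) = C1 + b^4/2 - b^3 - 3*b^2/2 - 4*b + sqrt(2)*sin(2*b)/2


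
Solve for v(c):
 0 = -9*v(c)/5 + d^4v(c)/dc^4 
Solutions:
 v(c) = C1*exp(-sqrt(3)*5^(3/4)*c/5) + C2*exp(sqrt(3)*5^(3/4)*c/5) + C3*sin(sqrt(3)*5^(3/4)*c/5) + C4*cos(sqrt(3)*5^(3/4)*c/5)


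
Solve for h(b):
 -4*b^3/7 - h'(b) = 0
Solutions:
 h(b) = C1 - b^4/7


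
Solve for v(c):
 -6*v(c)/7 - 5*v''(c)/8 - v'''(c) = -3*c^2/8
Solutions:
 v(c) = C1*exp(c*(-70 + 175*7^(1/3)/(288*sqrt(21611) + 42347)^(1/3) + 7^(2/3)*(288*sqrt(21611) + 42347)^(1/3))/336)*sin(sqrt(3)*7^(1/3)*c*(-7^(1/3)*(288*sqrt(21611) + 42347)^(1/3) + 175/(288*sqrt(21611) + 42347)^(1/3))/336) + C2*exp(c*(-70 + 175*7^(1/3)/(288*sqrt(21611) + 42347)^(1/3) + 7^(2/3)*(288*sqrt(21611) + 42347)^(1/3))/336)*cos(sqrt(3)*7^(1/3)*c*(-7^(1/3)*(288*sqrt(21611) + 42347)^(1/3) + 175/(288*sqrt(21611) + 42347)^(1/3))/336) + C3*exp(-c*(175*7^(1/3)/(288*sqrt(21611) + 42347)^(1/3) + 35 + 7^(2/3)*(288*sqrt(21611) + 42347)^(1/3))/168) + 7*c^2/16 - 245/384


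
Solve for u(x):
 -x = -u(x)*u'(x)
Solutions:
 u(x) = -sqrt(C1 + x^2)
 u(x) = sqrt(C1 + x^2)


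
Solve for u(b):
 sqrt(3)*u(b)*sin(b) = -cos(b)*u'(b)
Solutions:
 u(b) = C1*cos(b)^(sqrt(3))


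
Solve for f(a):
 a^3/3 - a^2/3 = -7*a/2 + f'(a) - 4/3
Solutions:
 f(a) = C1 + a^4/12 - a^3/9 + 7*a^2/4 + 4*a/3


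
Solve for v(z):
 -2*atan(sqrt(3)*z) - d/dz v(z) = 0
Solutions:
 v(z) = C1 - 2*z*atan(sqrt(3)*z) + sqrt(3)*log(3*z^2 + 1)/3


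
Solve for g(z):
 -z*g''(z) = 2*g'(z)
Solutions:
 g(z) = C1 + C2/z


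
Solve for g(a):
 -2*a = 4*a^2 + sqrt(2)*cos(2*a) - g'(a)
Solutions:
 g(a) = C1 + 4*a^3/3 + a^2 + sqrt(2)*sin(2*a)/2


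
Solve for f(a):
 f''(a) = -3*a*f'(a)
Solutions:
 f(a) = C1 + C2*erf(sqrt(6)*a/2)


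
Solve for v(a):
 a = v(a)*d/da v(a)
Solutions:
 v(a) = -sqrt(C1 + a^2)
 v(a) = sqrt(C1 + a^2)


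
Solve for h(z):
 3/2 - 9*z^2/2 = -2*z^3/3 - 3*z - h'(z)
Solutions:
 h(z) = C1 - z^4/6 + 3*z^3/2 - 3*z^2/2 - 3*z/2


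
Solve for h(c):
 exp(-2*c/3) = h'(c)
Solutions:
 h(c) = C1 - 3*exp(-2*c/3)/2


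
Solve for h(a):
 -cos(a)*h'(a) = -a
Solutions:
 h(a) = C1 + Integral(a/cos(a), a)


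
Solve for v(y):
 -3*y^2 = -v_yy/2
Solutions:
 v(y) = C1 + C2*y + y^4/2


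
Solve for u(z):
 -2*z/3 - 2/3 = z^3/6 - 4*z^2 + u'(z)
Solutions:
 u(z) = C1 - z^4/24 + 4*z^3/3 - z^2/3 - 2*z/3


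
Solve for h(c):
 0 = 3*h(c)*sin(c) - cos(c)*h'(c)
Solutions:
 h(c) = C1/cos(c)^3


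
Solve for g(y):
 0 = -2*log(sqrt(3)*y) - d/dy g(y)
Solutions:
 g(y) = C1 - 2*y*log(y) - y*log(3) + 2*y


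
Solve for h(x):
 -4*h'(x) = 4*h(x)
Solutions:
 h(x) = C1*exp(-x)


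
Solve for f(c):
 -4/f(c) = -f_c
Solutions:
 f(c) = -sqrt(C1 + 8*c)
 f(c) = sqrt(C1 + 8*c)


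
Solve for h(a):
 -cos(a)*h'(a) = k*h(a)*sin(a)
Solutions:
 h(a) = C1*exp(k*log(cos(a)))


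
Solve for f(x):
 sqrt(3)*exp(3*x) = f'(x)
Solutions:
 f(x) = C1 + sqrt(3)*exp(3*x)/3


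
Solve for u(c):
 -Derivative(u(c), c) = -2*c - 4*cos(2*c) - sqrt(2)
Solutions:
 u(c) = C1 + c^2 + sqrt(2)*c + 2*sin(2*c)


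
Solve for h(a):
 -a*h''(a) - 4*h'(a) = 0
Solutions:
 h(a) = C1 + C2/a^3


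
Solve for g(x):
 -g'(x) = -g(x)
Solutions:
 g(x) = C1*exp(x)


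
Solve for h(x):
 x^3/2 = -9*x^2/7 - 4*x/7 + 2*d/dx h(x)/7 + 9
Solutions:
 h(x) = C1 + 7*x^4/16 + 3*x^3/2 + x^2 - 63*x/2


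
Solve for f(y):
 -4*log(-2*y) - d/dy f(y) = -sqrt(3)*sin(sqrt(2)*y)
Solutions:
 f(y) = C1 - 4*y*log(-y) - 4*y*log(2) + 4*y - sqrt(6)*cos(sqrt(2)*y)/2


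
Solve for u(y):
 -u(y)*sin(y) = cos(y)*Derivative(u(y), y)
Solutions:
 u(y) = C1*cos(y)


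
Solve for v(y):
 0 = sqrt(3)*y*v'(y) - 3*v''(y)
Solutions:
 v(y) = C1 + C2*erfi(sqrt(2)*3^(3/4)*y/6)


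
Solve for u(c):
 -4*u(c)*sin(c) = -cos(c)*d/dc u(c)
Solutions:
 u(c) = C1/cos(c)^4


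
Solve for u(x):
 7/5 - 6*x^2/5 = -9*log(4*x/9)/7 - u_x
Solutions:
 u(x) = C1 + 2*x^3/5 - 9*x*log(x)/7 - 18*x*log(2)/7 - 4*x/35 + 18*x*log(3)/7


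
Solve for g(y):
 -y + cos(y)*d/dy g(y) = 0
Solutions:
 g(y) = C1 + Integral(y/cos(y), y)


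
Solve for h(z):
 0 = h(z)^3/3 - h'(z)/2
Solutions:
 h(z) = -sqrt(6)*sqrt(-1/(C1 + 2*z))/2
 h(z) = sqrt(6)*sqrt(-1/(C1 + 2*z))/2


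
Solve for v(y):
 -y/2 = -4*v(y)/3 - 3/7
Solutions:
 v(y) = 3*y/8 - 9/28


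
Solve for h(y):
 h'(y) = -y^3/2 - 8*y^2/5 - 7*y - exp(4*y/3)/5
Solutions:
 h(y) = C1 - y^4/8 - 8*y^3/15 - 7*y^2/2 - 3*exp(4*y/3)/20


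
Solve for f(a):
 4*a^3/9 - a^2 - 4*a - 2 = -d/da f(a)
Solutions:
 f(a) = C1 - a^4/9 + a^3/3 + 2*a^2 + 2*a


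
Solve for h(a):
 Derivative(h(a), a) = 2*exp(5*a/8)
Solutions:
 h(a) = C1 + 16*exp(5*a/8)/5


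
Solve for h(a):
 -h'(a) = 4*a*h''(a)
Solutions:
 h(a) = C1 + C2*a^(3/4)


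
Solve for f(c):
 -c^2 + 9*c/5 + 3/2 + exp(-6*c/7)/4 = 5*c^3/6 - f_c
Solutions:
 f(c) = C1 + 5*c^4/24 + c^3/3 - 9*c^2/10 - 3*c/2 + 7*exp(-6*c/7)/24


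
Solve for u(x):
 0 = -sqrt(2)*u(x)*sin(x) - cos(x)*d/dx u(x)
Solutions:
 u(x) = C1*cos(x)^(sqrt(2))


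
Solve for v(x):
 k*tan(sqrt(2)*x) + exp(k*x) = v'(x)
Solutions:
 v(x) = C1 - sqrt(2)*k*log(cos(sqrt(2)*x))/2 + Piecewise((exp(k*x)/k, Ne(k, 0)), (x, True))


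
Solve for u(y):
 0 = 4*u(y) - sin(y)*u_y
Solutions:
 u(y) = C1*(cos(y)^2 - 2*cos(y) + 1)/(cos(y)^2 + 2*cos(y) + 1)


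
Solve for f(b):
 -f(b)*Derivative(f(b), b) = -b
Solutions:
 f(b) = -sqrt(C1 + b^2)
 f(b) = sqrt(C1 + b^2)


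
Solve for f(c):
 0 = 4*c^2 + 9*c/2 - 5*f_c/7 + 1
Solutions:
 f(c) = C1 + 28*c^3/15 + 63*c^2/20 + 7*c/5


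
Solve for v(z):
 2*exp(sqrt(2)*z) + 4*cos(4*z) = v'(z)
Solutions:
 v(z) = C1 + sqrt(2)*exp(sqrt(2)*z) + sin(4*z)


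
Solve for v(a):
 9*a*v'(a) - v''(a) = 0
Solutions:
 v(a) = C1 + C2*erfi(3*sqrt(2)*a/2)


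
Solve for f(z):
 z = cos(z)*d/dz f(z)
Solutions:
 f(z) = C1 + Integral(z/cos(z), z)


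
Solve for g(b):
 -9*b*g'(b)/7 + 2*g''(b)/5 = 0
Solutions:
 g(b) = C1 + C2*erfi(3*sqrt(35)*b/14)


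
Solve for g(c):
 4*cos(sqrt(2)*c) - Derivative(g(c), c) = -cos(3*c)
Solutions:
 g(c) = C1 + sin(3*c)/3 + 2*sqrt(2)*sin(sqrt(2)*c)


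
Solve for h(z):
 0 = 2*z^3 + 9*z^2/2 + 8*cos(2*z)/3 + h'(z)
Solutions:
 h(z) = C1 - z^4/2 - 3*z^3/2 - 4*sin(2*z)/3


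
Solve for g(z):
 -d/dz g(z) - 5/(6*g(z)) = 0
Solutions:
 g(z) = -sqrt(C1 - 15*z)/3
 g(z) = sqrt(C1 - 15*z)/3


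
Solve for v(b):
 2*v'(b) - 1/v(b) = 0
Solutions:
 v(b) = -sqrt(C1 + b)
 v(b) = sqrt(C1 + b)


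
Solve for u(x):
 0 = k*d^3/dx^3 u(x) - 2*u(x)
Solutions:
 u(x) = C1*exp(2^(1/3)*x*(1/k)^(1/3)) + C2*exp(2^(1/3)*x*(-1 + sqrt(3)*I)*(1/k)^(1/3)/2) + C3*exp(-2^(1/3)*x*(1 + sqrt(3)*I)*(1/k)^(1/3)/2)


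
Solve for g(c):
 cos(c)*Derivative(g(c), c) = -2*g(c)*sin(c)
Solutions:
 g(c) = C1*cos(c)^2


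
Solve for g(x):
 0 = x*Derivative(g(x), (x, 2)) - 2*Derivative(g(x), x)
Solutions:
 g(x) = C1 + C2*x^3


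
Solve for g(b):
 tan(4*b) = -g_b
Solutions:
 g(b) = C1 + log(cos(4*b))/4


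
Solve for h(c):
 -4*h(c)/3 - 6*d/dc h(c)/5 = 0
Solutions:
 h(c) = C1*exp(-10*c/9)


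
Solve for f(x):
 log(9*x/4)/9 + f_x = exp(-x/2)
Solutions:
 f(x) = C1 - x*log(x)/9 + x*(-2*log(3) + 1 + 2*log(2))/9 - 2*exp(-x/2)


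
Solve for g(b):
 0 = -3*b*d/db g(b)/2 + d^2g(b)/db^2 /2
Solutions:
 g(b) = C1 + C2*erfi(sqrt(6)*b/2)


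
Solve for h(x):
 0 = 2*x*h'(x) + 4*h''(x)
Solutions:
 h(x) = C1 + C2*erf(x/2)


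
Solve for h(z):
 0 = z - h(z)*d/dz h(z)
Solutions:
 h(z) = -sqrt(C1 + z^2)
 h(z) = sqrt(C1 + z^2)


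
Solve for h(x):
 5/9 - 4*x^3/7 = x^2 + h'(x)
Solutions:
 h(x) = C1 - x^4/7 - x^3/3 + 5*x/9


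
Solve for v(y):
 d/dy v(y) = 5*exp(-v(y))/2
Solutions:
 v(y) = log(C1 + 5*y/2)


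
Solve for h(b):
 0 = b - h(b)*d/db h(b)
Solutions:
 h(b) = -sqrt(C1 + b^2)
 h(b) = sqrt(C1 + b^2)


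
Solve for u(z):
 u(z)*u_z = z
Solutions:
 u(z) = -sqrt(C1 + z^2)
 u(z) = sqrt(C1 + z^2)


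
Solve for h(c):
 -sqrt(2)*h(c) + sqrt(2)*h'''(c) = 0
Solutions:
 h(c) = C3*exp(c) + (C1*sin(sqrt(3)*c/2) + C2*cos(sqrt(3)*c/2))*exp(-c/2)


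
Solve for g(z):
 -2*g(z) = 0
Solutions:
 g(z) = 0


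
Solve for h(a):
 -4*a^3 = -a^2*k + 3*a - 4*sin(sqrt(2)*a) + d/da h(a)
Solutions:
 h(a) = C1 - a^4 + a^3*k/3 - 3*a^2/2 - 2*sqrt(2)*cos(sqrt(2)*a)


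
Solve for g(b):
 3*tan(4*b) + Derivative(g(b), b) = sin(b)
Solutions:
 g(b) = C1 + 3*log(cos(4*b))/4 - cos(b)


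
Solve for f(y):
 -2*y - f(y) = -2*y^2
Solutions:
 f(y) = 2*y*(y - 1)


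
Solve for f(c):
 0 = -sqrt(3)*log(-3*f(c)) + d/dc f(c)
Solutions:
 -sqrt(3)*Integral(1/(log(-_y) + log(3)), (_y, f(c)))/3 = C1 - c


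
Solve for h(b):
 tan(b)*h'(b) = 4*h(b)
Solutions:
 h(b) = C1*sin(b)^4


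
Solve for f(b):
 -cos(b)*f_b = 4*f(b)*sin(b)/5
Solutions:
 f(b) = C1*cos(b)^(4/5)


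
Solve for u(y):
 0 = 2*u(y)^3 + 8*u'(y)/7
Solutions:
 u(y) = -sqrt(2)*sqrt(-1/(C1 - 7*y))
 u(y) = sqrt(2)*sqrt(-1/(C1 - 7*y))


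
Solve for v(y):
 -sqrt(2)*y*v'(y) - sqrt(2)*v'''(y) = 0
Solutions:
 v(y) = C1 + Integral(C2*airyai(-y) + C3*airybi(-y), y)


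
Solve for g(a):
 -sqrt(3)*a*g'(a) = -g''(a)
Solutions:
 g(a) = C1 + C2*erfi(sqrt(2)*3^(1/4)*a/2)


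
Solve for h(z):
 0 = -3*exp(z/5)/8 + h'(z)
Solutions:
 h(z) = C1 + 15*exp(z/5)/8


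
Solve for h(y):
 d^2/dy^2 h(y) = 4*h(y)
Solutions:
 h(y) = C1*exp(-2*y) + C2*exp(2*y)


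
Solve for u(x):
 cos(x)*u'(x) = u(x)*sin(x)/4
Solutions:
 u(x) = C1/cos(x)^(1/4)


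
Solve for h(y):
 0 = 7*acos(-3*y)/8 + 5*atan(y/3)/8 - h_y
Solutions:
 h(y) = C1 + 7*y*acos(-3*y)/8 + 5*y*atan(y/3)/8 + 7*sqrt(1 - 9*y^2)/24 - 15*log(y^2 + 9)/16


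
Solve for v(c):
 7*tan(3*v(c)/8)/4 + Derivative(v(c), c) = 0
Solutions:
 v(c) = -8*asin(C1*exp(-21*c/32))/3 + 8*pi/3
 v(c) = 8*asin(C1*exp(-21*c/32))/3


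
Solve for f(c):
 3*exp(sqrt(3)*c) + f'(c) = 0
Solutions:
 f(c) = C1 - sqrt(3)*exp(sqrt(3)*c)


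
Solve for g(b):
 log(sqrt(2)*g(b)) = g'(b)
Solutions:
 -2*Integral(1/(2*log(_y) + log(2)), (_y, g(b))) = C1 - b


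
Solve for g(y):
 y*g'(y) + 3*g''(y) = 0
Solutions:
 g(y) = C1 + C2*erf(sqrt(6)*y/6)


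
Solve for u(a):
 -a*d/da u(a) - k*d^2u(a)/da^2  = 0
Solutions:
 u(a) = C1 + C2*sqrt(k)*erf(sqrt(2)*a*sqrt(1/k)/2)


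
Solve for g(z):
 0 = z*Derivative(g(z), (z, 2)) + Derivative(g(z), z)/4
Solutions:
 g(z) = C1 + C2*z^(3/4)


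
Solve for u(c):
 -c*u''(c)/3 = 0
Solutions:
 u(c) = C1 + C2*c


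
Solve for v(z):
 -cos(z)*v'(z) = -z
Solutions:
 v(z) = C1 + Integral(z/cos(z), z)


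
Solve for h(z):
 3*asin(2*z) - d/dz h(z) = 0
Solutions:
 h(z) = C1 + 3*z*asin(2*z) + 3*sqrt(1 - 4*z^2)/2


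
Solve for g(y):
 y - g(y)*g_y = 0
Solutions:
 g(y) = -sqrt(C1 + y^2)
 g(y) = sqrt(C1 + y^2)


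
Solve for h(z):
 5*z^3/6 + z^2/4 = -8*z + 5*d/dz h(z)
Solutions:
 h(z) = C1 + z^4/24 + z^3/60 + 4*z^2/5


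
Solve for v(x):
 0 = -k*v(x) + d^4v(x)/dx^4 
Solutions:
 v(x) = C1*exp(-k^(1/4)*x) + C2*exp(k^(1/4)*x) + C3*exp(-I*k^(1/4)*x) + C4*exp(I*k^(1/4)*x)


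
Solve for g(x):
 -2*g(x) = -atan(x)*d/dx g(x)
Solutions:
 g(x) = C1*exp(2*Integral(1/atan(x), x))


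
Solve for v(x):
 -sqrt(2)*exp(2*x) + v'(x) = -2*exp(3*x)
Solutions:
 v(x) = C1 - 2*exp(3*x)/3 + sqrt(2)*exp(2*x)/2


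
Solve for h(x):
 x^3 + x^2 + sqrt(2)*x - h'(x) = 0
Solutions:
 h(x) = C1 + x^4/4 + x^3/3 + sqrt(2)*x^2/2


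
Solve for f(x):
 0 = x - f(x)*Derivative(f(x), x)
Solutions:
 f(x) = -sqrt(C1 + x^2)
 f(x) = sqrt(C1 + x^2)


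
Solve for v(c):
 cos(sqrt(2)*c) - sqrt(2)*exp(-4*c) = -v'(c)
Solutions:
 v(c) = C1 - sqrt(2)*sin(sqrt(2)*c)/2 - sqrt(2)*exp(-4*c)/4


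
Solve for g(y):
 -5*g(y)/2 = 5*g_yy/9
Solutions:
 g(y) = C1*sin(3*sqrt(2)*y/2) + C2*cos(3*sqrt(2)*y/2)


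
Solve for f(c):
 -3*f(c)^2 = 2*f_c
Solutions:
 f(c) = 2/(C1 + 3*c)


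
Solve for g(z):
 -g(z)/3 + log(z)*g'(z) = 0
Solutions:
 g(z) = C1*exp(li(z)/3)


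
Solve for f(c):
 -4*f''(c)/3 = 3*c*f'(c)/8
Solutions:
 f(c) = C1 + C2*erf(3*c/8)


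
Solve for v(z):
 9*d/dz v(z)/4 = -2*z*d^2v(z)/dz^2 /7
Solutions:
 v(z) = C1 + C2/z^(55/8)


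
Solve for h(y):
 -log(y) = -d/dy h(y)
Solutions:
 h(y) = C1 + y*log(y) - y


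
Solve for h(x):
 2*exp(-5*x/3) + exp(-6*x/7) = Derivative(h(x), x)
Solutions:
 h(x) = C1 - 6*exp(-5*x/3)/5 - 7*exp(-6*x/7)/6


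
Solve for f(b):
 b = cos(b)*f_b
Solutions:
 f(b) = C1 + Integral(b/cos(b), b)


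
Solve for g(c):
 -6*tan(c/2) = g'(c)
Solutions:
 g(c) = C1 + 12*log(cos(c/2))


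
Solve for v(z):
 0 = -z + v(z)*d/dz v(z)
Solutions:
 v(z) = -sqrt(C1 + z^2)
 v(z) = sqrt(C1 + z^2)


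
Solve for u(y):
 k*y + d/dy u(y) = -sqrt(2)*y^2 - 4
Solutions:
 u(y) = C1 - k*y^2/2 - sqrt(2)*y^3/3 - 4*y


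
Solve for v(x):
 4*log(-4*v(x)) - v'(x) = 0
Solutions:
 -Integral(1/(log(-_y) + 2*log(2)), (_y, v(x)))/4 = C1 - x


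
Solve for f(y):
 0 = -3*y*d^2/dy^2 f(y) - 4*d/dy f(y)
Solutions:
 f(y) = C1 + C2/y^(1/3)


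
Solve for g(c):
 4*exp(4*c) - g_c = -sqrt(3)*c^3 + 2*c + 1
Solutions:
 g(c) = C1 + sqrt(3)*c^4/4 - c^2 - c + exp(4*c)


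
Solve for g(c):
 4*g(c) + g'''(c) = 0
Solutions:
 g(c) = C3*exp(-2^(2/3)*c) + (C1*sin(2^(2/3)*sqrt(3)*c/2) + C2*cos(2^(2/3)*sqrt(3)*c/2))*exp(2^(2/3)*c/2)


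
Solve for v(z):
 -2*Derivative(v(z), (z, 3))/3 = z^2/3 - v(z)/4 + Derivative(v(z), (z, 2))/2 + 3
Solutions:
 v(z) = C1*exp(-z*((2*sqrt(30) + 11)^(-1/3) + 2 + (2*sqrt(30) + 11)^(1/3))/8)*sin(sqrt(3)*z*(-(2*sqrt(30) + 11)^(1/3) + (2*sqrt(30) + 11)^(-1/3))/8) + C2*exp(-z*((2*sqrt(30) + 11)^(-1/3) + 2 + (2*sqrt(30) + 11)^(1/3))/8)*cos(sqrt(3)*z*(-(2*sqrt(30) + 11)^(1/3) + (2*sqrt(30) + 11)^(-1/3))/8) + C3*exp(z*(-1 + (2*sqrt(30) + 11)^(-1/3) + (2*sqrt(30) + 11)^(1/3))/4) + 4*z^2/3 + 52/3


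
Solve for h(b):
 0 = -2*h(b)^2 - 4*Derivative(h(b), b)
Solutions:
 h(b) = 2/(C1 + b)


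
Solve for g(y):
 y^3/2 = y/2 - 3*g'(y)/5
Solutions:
 g(y) = C1 - 5*y^4/24 + 5*y^2/12


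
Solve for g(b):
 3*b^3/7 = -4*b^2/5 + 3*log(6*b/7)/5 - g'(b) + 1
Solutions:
 g(b) = C1 - 3*b^4/28 - 4*b^3/15 + 3*b*log(b)/5 - 3*b*log(7)/5 + 2*b/5 + 3*b*log(6)/5


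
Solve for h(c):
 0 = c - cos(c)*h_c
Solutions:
 h(c) = C1 + Integral(c/cos(c), c)


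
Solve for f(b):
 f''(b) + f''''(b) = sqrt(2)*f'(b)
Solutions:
 f(b) = C1 + C2*exp(-2^(1/6)*3^(1/3)*b*(-2*3^(1/3)/(9 + sqrt(87))^(1/3) + 2^(2/3)*(9 + sqrt(87))^(1/3))/12)*sin(6^(1/6)*b*(6/(9 + sqrt(87))^(1/3) + 6^(2/3)*(9 + sqrt(87))^(1/3))/12) + C3*exp(-2^(1/6)*3^(1/3)*b*(-2*3^(1/3)/(9 + sqrt(87))^(1/3) + 2^(2/3)*(9 + sqrt(87))^(1/3))/12)*cos(6^(1/6)*b*(6/(9 + sqrt(87))^(1/3) + 6^(2/3)*(9 + sqrt(87))^(1/3))/12) + C4*exp(2^(1/6)*3^(1/3)*b*(-2*3^(1/3)/(9 + sqrt(87))^(1/3) + 2^(2/3)*(9 + sqrt(87))^(1/3))/6)


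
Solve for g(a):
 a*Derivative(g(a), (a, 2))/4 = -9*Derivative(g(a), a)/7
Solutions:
 g(a) = C1 + C2/a^(29/7)


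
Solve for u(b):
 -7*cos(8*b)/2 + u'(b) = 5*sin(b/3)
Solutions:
 u(b) = C1 + 7*sin(8*b)/16 - 15*cos(b/3)


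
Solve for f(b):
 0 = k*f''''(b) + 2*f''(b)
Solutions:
 f(b) = C1 + C2*b + C3*exp(-sqrt(2)*b*sqrt(-1/k)) + C4*exp(sqrt(2)*b*sqrt(-1/k))


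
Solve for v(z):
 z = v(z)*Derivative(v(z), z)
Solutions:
 v(z) = -sqrt(C1 + z^2)
 v(z) = sqrt(C1 + z^2)


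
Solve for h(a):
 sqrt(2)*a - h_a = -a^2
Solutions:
 h(a) = C1 + a^3/3 + sqrt(2)*a^2/2


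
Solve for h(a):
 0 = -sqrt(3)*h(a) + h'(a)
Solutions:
 h(a) = C1*exp(sqrt(3)*a)


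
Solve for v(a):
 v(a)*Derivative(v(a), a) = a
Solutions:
 v(a) = -sqrt(C1 + a^2)
 v(a) = sqrt(C1 + a^2)


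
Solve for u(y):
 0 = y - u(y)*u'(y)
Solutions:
 u(y) = -sqrt(C1 + y^2)
 u(y) = sqrt(C1 + y^2)


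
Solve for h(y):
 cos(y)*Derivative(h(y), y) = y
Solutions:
 h(y) = C1 + Integral(y/cos(y), y)


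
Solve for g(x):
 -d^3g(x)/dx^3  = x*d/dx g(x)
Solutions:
 g(x) = C1 + Integral(C2*airyai(-x) + C3*airybi(-x), x)


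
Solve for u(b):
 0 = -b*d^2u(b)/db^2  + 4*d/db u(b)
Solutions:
 u(b) = C1 + C2*b^5


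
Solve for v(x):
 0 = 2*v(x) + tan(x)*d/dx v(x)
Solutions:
 v(x) = C1/sin(x)^2


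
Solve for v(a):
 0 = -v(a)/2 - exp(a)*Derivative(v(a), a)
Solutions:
 v(a) = C1*exp(exp(-a)/2)


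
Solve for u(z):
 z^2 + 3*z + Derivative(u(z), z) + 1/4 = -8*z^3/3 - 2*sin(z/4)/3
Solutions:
 u(z) = C1 - 2*z^4/3 - z^3/3 - 3*z^2/2 - z/4 + 8*cos(z/4)/3


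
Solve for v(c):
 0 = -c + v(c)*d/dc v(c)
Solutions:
 v(c) = -sqrt(C1 + c^2)
 v(c) = sqrt(C1 + c^2)


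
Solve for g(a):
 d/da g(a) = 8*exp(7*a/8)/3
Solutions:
 g(a) = C1 + 64*exp(7*a/8)/21


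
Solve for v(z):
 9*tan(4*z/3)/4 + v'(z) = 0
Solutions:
 v(z) = C1 + 27*log(cos(4*z/3))/16


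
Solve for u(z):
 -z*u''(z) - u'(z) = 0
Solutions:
 u(z) = C1 + C2*log(z)


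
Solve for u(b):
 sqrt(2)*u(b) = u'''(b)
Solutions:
 u(b) = C3*exp(2^(1/6)*b) + (C1*sin(2^(1/6)*sqrt(3)*b/2) + C2*cos(2^(1/6)*sqrt(3)*b/2))*exp(-2^(1/6)*b/2)


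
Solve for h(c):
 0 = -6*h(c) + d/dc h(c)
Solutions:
 h(c) = C1*exp(6*c)


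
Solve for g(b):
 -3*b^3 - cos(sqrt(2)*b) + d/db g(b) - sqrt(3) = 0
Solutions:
 g(b) = C1 + 3*b^4/4 + sqrt(3)*b + sqrt(2)*sin(sqrt(2)*b)/2


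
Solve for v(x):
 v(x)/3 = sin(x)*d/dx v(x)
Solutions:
 v(x) = C1*(cos(x) - 1)^(1/6)/(cos(x) + 1)^(1/6)


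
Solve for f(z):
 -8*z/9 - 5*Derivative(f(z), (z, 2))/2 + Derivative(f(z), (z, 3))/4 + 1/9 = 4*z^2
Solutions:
 f(z) = C1 + C2*z + C3*exp(10*z) - 2*z^4/15 - 76*z^3/675 - 13*z^2/1125


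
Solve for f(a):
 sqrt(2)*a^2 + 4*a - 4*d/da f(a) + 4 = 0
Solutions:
 f(a) = C1 + sqrt(2)*a^3/12 + a^2/2 + a


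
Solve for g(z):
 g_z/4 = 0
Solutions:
 g(z) = C1


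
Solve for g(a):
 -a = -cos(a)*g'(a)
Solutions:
 g(a) = C1 + Integral(a/cos(a), a)


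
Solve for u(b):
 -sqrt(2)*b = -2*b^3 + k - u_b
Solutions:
 u(b) = C1 - b^4/2 + sqrt(2)*b^2/2 + b*k


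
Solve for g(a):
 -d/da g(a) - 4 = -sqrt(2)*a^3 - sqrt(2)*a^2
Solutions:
 g(a) = C1 + sqrt(2)*a^4/4 + sqrt(2)*a^3/3 - 4*a


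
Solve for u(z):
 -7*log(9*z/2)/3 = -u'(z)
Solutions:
 u(z) = C1 + 7*z*log(z)/3 - 7*z/3 - 7*z*log(2)/3 + 14*z*log(3)/3


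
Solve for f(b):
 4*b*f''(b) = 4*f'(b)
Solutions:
 f(b) = C1 + C2*b^2


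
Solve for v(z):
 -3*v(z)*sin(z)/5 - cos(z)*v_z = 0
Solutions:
 v(z) = C1*cos(z)^(3/5)


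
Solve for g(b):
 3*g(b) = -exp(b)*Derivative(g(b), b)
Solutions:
 g(b) = C1*exp(3*exp(-b))


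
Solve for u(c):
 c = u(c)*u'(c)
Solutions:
 u(c) = -sqrt(C1 + c^2)
 u(c) = sqrt(C1 + c^2)


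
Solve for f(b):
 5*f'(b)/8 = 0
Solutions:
 f(b) = C1


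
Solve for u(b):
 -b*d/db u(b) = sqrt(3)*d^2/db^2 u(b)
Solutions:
 u(b) = C1 + C2*erf(sqrt(2)*3^(3/4)*b/6)


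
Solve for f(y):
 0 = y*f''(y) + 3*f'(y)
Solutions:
 f(y) = C1 + C2/y^2


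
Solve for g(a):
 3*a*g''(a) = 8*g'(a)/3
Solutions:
 g(a) = C1 + C2*a^(17/9)


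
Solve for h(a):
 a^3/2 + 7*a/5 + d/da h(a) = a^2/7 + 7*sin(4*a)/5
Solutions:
 h(a) = C1 - a^4/8 + a^3/21 - 7*a^2/10 - 7*cos(4*a)/20


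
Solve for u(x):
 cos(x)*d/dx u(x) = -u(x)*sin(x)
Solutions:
 u(x) = C1*cos(x)


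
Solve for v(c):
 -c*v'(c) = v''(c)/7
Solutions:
 v(c) = C1 + C2*erf(sqrt(14)*c/2)


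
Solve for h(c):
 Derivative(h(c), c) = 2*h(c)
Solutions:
 h(c) = C1*exp(2*c)


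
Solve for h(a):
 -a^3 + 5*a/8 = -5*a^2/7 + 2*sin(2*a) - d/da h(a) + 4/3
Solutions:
 h(a) = C1 + a^4/4 - 5*a^3/21 - 5*a^2/16 + 4*a/3 - cos(2*a)


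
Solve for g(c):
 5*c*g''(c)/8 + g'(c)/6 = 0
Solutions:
 g(c) = C1 + C2*c^(11/15)


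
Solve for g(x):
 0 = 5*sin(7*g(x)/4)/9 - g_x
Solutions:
 -5*x/9 + 2*log(cos(7*g(x)/4) - 1)/7 - 2*log(cos(7*g(x)/4) + 1)/7 = C1


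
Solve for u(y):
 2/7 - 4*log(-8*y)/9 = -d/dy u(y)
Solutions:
 u(y) = C1 + 4*y*log(-y)/9 + 2*y*(-23 + 42*log(2))/63


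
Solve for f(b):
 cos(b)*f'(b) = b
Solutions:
 f(b) = C1 + Integral(b/cos(b), b)


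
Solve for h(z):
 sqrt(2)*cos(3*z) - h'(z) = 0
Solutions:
 h(z) = C1 + sqrt(2)*sin(3*z)/3


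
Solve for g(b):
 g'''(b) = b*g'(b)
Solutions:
 g(b) = C1 + Integral(C2*airyai(b) + C3*airybi(b), b)


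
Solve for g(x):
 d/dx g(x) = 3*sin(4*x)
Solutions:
 g(x) = C1 - 3*cos(4*x)/4


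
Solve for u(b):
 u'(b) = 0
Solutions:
 u(b) = C1


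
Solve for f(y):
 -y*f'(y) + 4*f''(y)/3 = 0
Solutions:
 f(y) = C1 + C2*erfi(sqrt(6)*y/4)


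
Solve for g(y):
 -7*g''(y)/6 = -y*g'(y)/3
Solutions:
 g(y) = C1 + C2*erfi(sqrt(7)*y/7)


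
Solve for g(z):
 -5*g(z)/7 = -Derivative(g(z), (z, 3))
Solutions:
 g(z) = C3*exp(5^(1/3)*7^(2/3)*z/7) + (C1*sin(sqrt(3)*5^(1/3)*7^(2/3)*z/14) + C2*cos(sqrt(3)*5^(1/3)*7^(2/3)*z/14))*exp(-5^(1/3)*7^(2/3)*z/14)


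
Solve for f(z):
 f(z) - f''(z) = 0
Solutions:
 f(z) = C1*exp(-z) + C2*exp(z)


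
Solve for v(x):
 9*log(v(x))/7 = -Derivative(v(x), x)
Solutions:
 li(v(x)) = C1 - 9*x/7


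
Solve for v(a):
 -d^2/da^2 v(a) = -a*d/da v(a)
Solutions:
 v(a) = C1 + C2*erfi(sqrt(2)*a/2)


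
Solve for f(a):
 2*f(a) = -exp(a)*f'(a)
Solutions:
 f(a) = C1*exp(2*exp(-a))


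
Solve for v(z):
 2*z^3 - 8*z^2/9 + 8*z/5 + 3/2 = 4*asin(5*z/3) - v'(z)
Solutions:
 v(z) = C1 - z^4/2 + 8*z^3/27 - 4*z^2/5 + 4*z*asin(5*z/3) - 3*z/2 + 4*sqrt(9 - 25*z^2)/5


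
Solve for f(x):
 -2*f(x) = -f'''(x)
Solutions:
 f(x) = C3*exp(2^(1/3)*x) + (C1*sin(2^(1/3)*sqrt(3)*x/2) + C2*cos(2^(1/3)*sqrt(3)*x/2))*exp(-2^(1/3)*x/2)


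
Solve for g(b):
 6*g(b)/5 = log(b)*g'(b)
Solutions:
 g(b) = C1*exp(6*li(b)/5)


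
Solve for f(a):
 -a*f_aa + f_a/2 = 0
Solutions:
 f(a) = C1 + C2*a^(3/2)


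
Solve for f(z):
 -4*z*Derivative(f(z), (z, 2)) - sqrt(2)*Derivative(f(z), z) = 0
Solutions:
 f(z) = C1 + C2*z^(1 - sqrt(2)/4)


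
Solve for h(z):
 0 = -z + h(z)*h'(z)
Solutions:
 h(z) = -sqrt(C1 + z^2)
 h(z) = sqrt(C1 + z^2)


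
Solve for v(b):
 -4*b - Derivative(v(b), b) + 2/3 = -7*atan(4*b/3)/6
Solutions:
 v(b) = C1 - 2*b^2 + 7*b*atan(4*b/3)/6 + 2*b/3 - 7*log(16*b^2 + 9)/16


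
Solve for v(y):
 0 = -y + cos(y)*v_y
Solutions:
 v(y) = C1 + Integral(y/cos(y), y)


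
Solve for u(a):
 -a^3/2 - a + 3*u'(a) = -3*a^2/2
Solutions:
 u(a) = C1 + a^4/24 - a^3/6 + a^2/6


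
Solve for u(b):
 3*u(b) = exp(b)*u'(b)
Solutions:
 u(b) = C1*exp(-3*exp(-b))


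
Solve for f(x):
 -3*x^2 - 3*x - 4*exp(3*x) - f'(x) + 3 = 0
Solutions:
 f(x) = C1 - x^3 - 3*x^2/2 + 3*x - 4*exp(3*x)/3


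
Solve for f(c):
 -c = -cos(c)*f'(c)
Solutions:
 f(c) = C1 + Integral(c/cos(c), c)


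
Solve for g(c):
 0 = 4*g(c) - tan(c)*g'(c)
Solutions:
 g(c) = C1*sin(c)^4


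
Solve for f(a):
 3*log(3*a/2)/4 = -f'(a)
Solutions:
 f(a) = C1 - 3*a*log(a)/4 - 3*a*log(3)/4 + 3*a*log(2)/4 + 3*a/4


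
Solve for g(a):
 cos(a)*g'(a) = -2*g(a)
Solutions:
 g(a) = C1*(sin(a) - 1)/(sin(a) + 1)


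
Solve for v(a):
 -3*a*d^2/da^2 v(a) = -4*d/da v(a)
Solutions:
 v(a) = C1 + C2*a^(7/3)


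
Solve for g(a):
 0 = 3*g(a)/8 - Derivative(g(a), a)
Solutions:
 g(a) = C1*exp(3*a/8)


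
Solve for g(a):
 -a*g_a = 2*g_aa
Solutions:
 g(a) = C1 + C2*erf(a/2)


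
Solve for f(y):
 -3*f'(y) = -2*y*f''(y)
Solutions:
 f(y) = C1 + C2*y^(5/2)


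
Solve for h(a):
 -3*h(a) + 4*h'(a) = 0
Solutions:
 h(a) = C1*exp(3*a/4)


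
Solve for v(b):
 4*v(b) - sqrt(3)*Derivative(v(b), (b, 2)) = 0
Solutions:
 v(b) = C1*exp(-2*3^(3/4)*b/3) + C2*exp(2*3^(3/4)*b/3)


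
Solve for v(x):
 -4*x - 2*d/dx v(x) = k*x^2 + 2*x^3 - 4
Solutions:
 v(x) = C1 - k*x^3/6 - x^4/4 - x^2 + 2*x


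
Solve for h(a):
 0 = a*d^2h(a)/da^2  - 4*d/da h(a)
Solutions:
 h(a) = C1 + C2*a^5


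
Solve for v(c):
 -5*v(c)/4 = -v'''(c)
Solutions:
 v(c) = C3*exp(10^(1/3)*c/2) + (C1*sin(10^(1/3)*sqrt(3)*c/4) + C2*cos(10^(1/3)*sqrt(3)*c/4))*exp(-10^(1/3)*c/4)


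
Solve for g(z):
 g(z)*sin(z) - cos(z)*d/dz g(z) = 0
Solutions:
 g(z) = C1/cos(z)


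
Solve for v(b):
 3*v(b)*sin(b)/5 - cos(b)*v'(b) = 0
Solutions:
 v(b) = C1/cos(b)^(3/5)


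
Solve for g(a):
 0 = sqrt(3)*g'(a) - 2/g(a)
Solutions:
 g(a) = -sqrt(C1 + 12*sqrt(3)*a)/3
 g(a) = sqrt(C1 + 12*sqrt(3)*a)/3


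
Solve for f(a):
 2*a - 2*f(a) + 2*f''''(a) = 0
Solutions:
 f(a) = C1*exp(-a) + C2*exp(a) + C3*sin(a) + C4*cos(a) + a


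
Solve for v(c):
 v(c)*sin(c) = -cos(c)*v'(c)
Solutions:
 v(c) = C1*cos(c)


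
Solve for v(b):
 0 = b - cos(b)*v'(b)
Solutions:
 v(b) = C1 + Integral(b/cos(b), b)


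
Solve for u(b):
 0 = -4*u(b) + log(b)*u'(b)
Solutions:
 u(b) = C1*exp(4*li(b))


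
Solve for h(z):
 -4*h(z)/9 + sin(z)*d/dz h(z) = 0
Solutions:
 h(z) = C1*(cos(z) - 1)^(2/9)/(cos(z) + 1)^(2/9)


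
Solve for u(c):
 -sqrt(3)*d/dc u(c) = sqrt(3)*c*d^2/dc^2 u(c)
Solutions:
 u(c) = C1 + C2*log(c)


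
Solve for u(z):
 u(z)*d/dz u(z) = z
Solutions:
 u(z) = -sqrt(C1 + z^2)
 u(z) = sqrt(C1 + z^2)


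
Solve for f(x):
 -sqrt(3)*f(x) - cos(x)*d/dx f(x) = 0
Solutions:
 f(x) = C1*(sin(x) - 1)^(sqrt(3)/2)/(sin(x) + 1)^(sqrt(3)/2)


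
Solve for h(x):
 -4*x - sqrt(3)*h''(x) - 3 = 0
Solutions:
 h(x) = C1 + C2*x - 2*sqrt(3)*x^3/9 - sqrt(3)*x^2/2


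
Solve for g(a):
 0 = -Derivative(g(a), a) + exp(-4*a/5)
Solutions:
 g(a) = C1 - 5*exp(-4*a/5)/4


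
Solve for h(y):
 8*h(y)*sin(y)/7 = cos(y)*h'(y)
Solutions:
 h(y) = C1/cos(y)^(8/7)


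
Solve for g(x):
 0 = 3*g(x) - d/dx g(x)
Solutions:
 g(x) = C1*exp(3*x)


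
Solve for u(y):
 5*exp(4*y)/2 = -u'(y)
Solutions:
 u(y) = C1 - 5*exp(4*y)/8


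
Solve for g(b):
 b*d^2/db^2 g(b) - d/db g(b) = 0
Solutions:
 g(b) = C1 + C2*b^2


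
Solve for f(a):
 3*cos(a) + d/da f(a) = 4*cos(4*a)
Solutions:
 f(a) = C1 - 3*sin(a) + sin(4*a)


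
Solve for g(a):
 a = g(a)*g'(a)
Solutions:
 g(a) = -sqrt(C1 + a^2)
 g(a) = sqrt(C1 + a^2)


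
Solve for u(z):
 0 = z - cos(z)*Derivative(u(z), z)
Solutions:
 u(z) = C1 + Integral(z/cos(z), z)


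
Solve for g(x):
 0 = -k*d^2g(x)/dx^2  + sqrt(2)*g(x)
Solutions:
 g(x) = C1*exp(-2^(1/4)*x*sqrt(1/k)) + C2*exp(2^(1/4)*x*sqrt(1/k))


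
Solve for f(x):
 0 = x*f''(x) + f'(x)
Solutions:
 f(x) = C1 + C2*log(x)


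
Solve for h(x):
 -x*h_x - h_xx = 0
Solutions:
 h(x) = C1 + C2*erf(sqrt(2)*x/2)


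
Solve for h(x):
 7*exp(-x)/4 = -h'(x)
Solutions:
 h(x) = C1 + 7*exp(-x)/4


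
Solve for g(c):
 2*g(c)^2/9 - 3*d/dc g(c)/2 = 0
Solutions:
 g(c) = -27/(C1 + 4*c)


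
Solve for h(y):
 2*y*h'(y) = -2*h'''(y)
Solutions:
 h(y) = C1 + Integral(C2*airyai(-y) + C3*airybi(-y), y)


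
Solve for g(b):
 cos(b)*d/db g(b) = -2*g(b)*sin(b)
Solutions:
 g(b) = C1*cos(b)^2


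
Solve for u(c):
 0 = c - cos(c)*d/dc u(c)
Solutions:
 u(c) = C1 + Integral(c/cos(c), c)


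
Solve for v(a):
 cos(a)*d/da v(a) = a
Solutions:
 v(a) = C1 + Integral(a/cos(a), a)


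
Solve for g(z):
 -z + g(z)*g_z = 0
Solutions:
 g(z) = -sqrt(C1 + z^2)
 g(z) = sqrt(C1 + z^2)


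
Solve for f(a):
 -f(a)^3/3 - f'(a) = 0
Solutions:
 f(a) = -sqrt(6)*sqrt(-1/(C1 - a))/2
 f(a) = sqrt(6)*sqrt(-1/(C1 - a))/2


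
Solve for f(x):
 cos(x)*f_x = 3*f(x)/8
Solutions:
 f(x) = C1*(sin(x) + 1)^(3/16)/(sin(x) - 1)^(3/16)
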